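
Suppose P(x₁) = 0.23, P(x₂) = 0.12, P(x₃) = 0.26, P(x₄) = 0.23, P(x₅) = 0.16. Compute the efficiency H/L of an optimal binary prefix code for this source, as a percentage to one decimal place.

Entropy H = −Σ p log₂ p ≈ 2.2707 bits.
Huffman merges: 3/25+4/25→7/25; 23/100+23/100→23/50; 13/50+7/25→27/50; 23/50+27/50→1. L = 57/25 ≈ 2.2800.
Efficiency = H/L = 2.2707/2.2800 = 99.6%.

99.6%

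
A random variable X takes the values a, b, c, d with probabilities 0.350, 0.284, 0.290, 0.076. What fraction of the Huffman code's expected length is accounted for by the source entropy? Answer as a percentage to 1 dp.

92.3%

Entropy H = −Σ p log₂ p ≈ 1.8463 bits.
Huffman merges: 19/250+71/250→9/25; 29/100+7/20→16/25; 9/25+16/25→1. L = 2 ≈ 2.0000.
Efficiency = H/L = 1.8463/2.0000 = 92.3%.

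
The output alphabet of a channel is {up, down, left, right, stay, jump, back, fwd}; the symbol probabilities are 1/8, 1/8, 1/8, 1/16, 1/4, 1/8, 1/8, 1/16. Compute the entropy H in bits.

2.875 bits

Each probability is a power of 1/2, so log₂(1/p) is an integer.
H = Σ p·log₂(1/p) = 1/8·3 + 1/8·3 + 1/8·3 + 1/16·4 + 1/4·2 + 1/8·3 + 1/8·3 + 1/16·4 = 2.875 bits.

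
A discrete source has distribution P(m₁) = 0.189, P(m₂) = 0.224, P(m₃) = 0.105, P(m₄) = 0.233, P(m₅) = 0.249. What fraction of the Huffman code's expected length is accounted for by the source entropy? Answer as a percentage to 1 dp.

Entropy H = −Σ p log₂ p ≈ 2.2683 bits.
Huffman merges: 21/200+189/1000→147/500; 28/125+233/1000→457/1000; 249/1000+147/500→543/1000; 457/1000+543/1000→1. L = 1147/500 ≈ 2.2940.
Efficiency = H/L = 2.2683/2.2940 = 98.9%.

98.9%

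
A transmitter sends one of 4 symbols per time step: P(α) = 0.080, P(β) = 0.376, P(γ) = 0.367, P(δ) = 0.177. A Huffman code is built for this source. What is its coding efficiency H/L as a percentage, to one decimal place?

95.4%

Entropy H = −Σ p log₂ p ≈ 1.7950 bits.
Huffman merges: 2/25+177/1000→257/1000; 257/1000+367/1000→78/125; 47/125+78/125→1. L = 1881/1000 ≈ 1.8810.
Efficiency = H/L = 1.7950/1.8810 = 95.4%.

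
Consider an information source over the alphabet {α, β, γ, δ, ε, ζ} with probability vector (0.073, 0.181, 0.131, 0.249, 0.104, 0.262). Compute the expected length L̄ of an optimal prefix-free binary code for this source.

Repeatedly combine the two least-probable nodes; the expected code length is the sum of the merged weights.
merge 73/1000 + 13/125 → 177/1000
merge 131/1000 + 177/1000 → 77/250
merge 181/1000 + 249/1000 → 43/100
merge 131/500 + 77/250 → 57/100
merge 43/100 + 57/100 → 1
L = 177/1000 + 77/250 + 43/100 + 57/100 + 1 = 497/200 = 2.485 bits/symbol.

2.485 bits/symbol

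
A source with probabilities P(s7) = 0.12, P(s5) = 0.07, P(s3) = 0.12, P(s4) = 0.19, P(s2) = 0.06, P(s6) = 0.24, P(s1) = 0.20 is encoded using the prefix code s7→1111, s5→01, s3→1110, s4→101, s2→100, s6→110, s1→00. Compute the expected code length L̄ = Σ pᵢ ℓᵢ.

2.97 bits/symbol

L̄ = Σ pᵢ·ℓᵢ = 0.12·4 + 0.07·2 + 0.12·4 + 0.19·3 + 0.06·3 + 0.24·3 + 0.20·2 = 2.97 bits/symbol.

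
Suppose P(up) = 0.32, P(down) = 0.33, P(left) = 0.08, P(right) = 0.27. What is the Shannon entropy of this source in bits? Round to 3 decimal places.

H = −Σ pᵢ log₂ pᵢ.
−0.32·log₂(0.32) = 0.5260
−0.33·log₂(0.33) = 0.5278
−0.08·log₂(0.08) = 0.2915
−0.27·log₂(0.27) = 0.5100
Sum ≈ 1.8554 → 1.855 bits.

1.855 bits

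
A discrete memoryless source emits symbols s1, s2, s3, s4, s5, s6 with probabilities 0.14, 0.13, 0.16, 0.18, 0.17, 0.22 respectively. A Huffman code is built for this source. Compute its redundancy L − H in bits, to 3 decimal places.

0.037 bits

Entropy H = −Σ p log₂ p ≈ 2.5632 bits.
Huffman merges: 13/100+7/50→27/100; 4/25+17/100→33/100; 9/50+11/50→2/5; 27/100+33/100→3/5; 2/5+3/5→1. L = 13/5 ≈ 2.6000.
L − H = 2.6000 − 2.5632 = 0.037 bits.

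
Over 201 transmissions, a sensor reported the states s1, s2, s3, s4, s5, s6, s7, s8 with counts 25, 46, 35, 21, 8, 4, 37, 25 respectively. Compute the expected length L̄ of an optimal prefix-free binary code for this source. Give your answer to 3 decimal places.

Probabilities are the counts divided by 201.
Repeatedly combine the two least-probable nodes; the expected code length is the sum of the merged weights.
merge 4/201 + 8/201 → 4/67
merge 4/67 + 7/67 → 11/67
merge 25/201 + 25/201 → 50/201
merge 11/67 + 35/201 → 68/201
merge 37/201 + 46/201 → 83/201
merge 50/201 + 68/201 → 118/201
merge 83/201 + 118/201 → 1
L = 4/67 + 11/67 + 50/201 + 68/201 + 83/201 + 118/201 + 1 = 565/201 ≈ 2.811 bits/symbol.

2.811 bits/symbol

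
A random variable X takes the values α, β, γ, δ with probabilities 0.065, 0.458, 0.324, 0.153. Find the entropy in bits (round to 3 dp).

H = −Σ pᵢ log₂ pᵢ.
−0.065·log₂(0.065) = 0.2563
−0.458·log₂(0.458) = 0.5160
−0.324·log₂(0.324) = 0.5268
−0.153·log₂(0.153) = 0.4144
Sum ≈ 1.7135 → 1.713 bits.

1.713 bits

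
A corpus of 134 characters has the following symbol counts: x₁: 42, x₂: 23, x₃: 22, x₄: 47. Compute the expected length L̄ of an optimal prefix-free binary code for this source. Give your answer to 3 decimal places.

1.985 bits/symbol

Probabilities are the counts divided by 134.
Repeatedly combine the two least-probable nodes; the expected code length is the sum of the merged weights.
merge 11/67 + 23/134 → 45/134
merge 21/67 + 45/134 → 87/134
merge 47/134 + 87/134 → 1
L = 45/134 + 87/134 + 1 = 133/67 ≈ 1.985 bits/symbol.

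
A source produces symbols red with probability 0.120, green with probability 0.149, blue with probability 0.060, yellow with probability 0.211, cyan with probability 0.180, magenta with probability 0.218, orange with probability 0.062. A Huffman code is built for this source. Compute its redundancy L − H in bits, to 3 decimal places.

0.026 bits

Entropy H = −Σ p log₂ p ≈ 2.6666 bits.
Huffman merges: 3/50+31/500→61/500; 3/25+61/500→121/500; 149/1000+9/50→329/1000; 211/1000+109/500→429/1000; 121/500+329/1000→571/1000; 429/1000+571/1000→1. L = 2693/1000 ≈ 2.6930.
L − H = 2.6930 − 2.6666 = 0.026 bits.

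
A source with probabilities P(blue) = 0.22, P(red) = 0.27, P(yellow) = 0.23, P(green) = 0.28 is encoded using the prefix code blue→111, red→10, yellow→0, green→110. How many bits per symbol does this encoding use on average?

2.27 bits/symbol

L̄ = Σ pᵢ·ℓᵢ = 0.22·3 + 0.27·2 + 0.23·1 + 0.28·3 = 2.27 bits/symbol.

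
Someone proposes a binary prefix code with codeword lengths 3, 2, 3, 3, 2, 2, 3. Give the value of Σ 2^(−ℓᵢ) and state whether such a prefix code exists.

1.25; no

With common denominator 2^3 = 8: Σ 2^(−ℓᵢ) = 1/8 + 2/8 + 1/8 + 1/8 + 2/8 + 2/8 + 1/8 = 10/8 = 1.25.
Kraft's inequality requires Σ ≤ 1; here Σ = 1.25 > 1, so no such prefix code exists.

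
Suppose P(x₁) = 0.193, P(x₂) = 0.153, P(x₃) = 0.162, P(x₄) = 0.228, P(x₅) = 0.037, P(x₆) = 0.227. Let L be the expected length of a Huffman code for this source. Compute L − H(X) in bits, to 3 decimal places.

Entropy H = −Σ p log₂ p ≈ 2.4457 bits.
Huffman merges: 37/1000+153/1000→19/100; 81/500+19/100→44/125; 193/1000+227/1000→21/50; 57/250+44/125→29/50; 21/50+29/50→1. L = 1271/500 ≈ 2.5420.
L − H = 2.5420 − 2.4457 = 0.096 bits.

0.096 bits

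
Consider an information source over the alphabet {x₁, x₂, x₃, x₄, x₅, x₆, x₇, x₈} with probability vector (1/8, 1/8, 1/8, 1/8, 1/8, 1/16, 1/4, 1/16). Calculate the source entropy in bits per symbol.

2.875 bits

Each probability is a power of 1/2, so log₂(1/p) is an integer.
H = Σ p·log₂(1/p) = 1/8·3 + 1/8·3 + 1/8·3 + 1/8·3 + 1/8·3 + 1/16·4 + 1/4·2 + 1/16·4 = 2.875 bits.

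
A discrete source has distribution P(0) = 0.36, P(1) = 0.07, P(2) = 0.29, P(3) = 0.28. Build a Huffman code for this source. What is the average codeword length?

1.99 bits/symbol

Repeatedly combine the two least-probable nodes; the expected code length is the sum of the merged weights.
merge 7/100 + 7/25 → 7/20
merge 29/100 + 7/20 → 16/25
merge 9/25 + 16/25 → 1
L = 7/20 + 16/25 + 1 = 199/100 = 1.99 bits/symbol.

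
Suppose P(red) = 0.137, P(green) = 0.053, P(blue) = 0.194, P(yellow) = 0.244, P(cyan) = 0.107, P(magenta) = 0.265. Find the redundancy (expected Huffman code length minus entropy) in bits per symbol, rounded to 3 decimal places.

0.031 bits

Entropy H = −Σ p log₂ p ≈ 2.4257 bits.
Huffman merges: 53/1000+107/1000→4/25; 137/1000+4/25→297/1000; 97/500+61/250→219/500; 53/200+297/1000→281/500; 219/500+281/500→1. L = 2457/1000 ≈ 2.4570.
L − H = 2.4570 − 2.4257 = 0.031 bits.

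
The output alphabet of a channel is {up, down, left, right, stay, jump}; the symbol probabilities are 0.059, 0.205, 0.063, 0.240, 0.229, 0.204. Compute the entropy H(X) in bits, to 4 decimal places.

H = −Σ pᵢ log₂ pᵢ.
−0.059·log₂(0.059) = 0.2409
−0.205·log₂(0.205) = 0.4687
−0.063·log₂(0.063) = 0.2513
−0.240·log₂(0.240) = 0.4941
−0.229·log₂(0.229) = 0.4870
−0.204·log₂(0.204) = 0.4678
Sum ≈ 2.4098 → 2.4098 bits.

2.4098 bits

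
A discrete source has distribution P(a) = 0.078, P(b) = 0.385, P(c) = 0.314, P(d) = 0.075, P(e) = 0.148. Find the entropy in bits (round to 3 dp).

2.030 bits

H = −Σ pᵢ log₂ pᵢ.
−0.078·log₂(0.078) = 0.2871
−0.385·log₂(0.385) = 0.5302
−0.314·log₂(0.314) = 0.5247
−0.075·log₂(0.075) = 0.2803
−0.148·log₂(0.148) = 0.4079
Sum ≈ 2.0302 → 2.030 bits.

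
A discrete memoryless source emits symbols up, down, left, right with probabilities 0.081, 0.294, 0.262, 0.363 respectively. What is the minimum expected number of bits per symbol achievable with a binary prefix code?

Repeatedly combine the two least-probable nodes; the expected code length is the sum of the merged weights.
merge 81/1000 + 131/500 → 343/1000
merge 147/500 + 343/1000 → 637/1000
merge 363/1000 + 637/1000 → 1
L = 343/1000 + 637/1000 + 1 = 99/50 = 1.98 bits/symbol.

1.98 bits/symbol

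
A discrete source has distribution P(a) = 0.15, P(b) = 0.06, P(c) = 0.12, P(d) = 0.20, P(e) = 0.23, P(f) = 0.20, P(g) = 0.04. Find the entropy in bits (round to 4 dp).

2.6233 bits

H = −Σ pᵢ log₂ pᵢ.
−0.15·log₂(0.15) = 0.4105
−0.06·log₂(0.06) = 0.2435
−0.12·log₂(0.12) = 0.3671
−0.20·log₂(0.20) = 0.4644
−0.23·log₂(0.23) = 0.4877
−0.20·log₂(0.20) = 0.4644
−0.04·log₂(0.04) = 0.1858
Sum ≈ 2.6233 → 2.6233 bits.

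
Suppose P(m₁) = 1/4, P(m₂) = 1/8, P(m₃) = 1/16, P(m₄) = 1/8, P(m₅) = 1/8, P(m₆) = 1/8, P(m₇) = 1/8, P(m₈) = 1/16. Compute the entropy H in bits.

Each probability is a power of 1/2, so log₂(1/p) is an integer.
H = Σ p·log₂(1/p) = 1/4·2 + 1/8·3 + 1/16·4 + 1/8·3 + 1/8·3 + 1/8·3 + 1/8·3 + 1/16·4 = 2.875 bits.

2.875 bits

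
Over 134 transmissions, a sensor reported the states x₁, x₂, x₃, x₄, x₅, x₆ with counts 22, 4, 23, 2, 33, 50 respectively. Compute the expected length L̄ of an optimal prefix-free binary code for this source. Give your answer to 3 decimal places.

Probabilities are the counts divided by 134.
Repeatedly combine the two least-probable nodes; the expected code length is the sum of the merged weights.
merge 1/67 + 2/67 → 3/67
merge 3/67 + 11/67 → 14/67
merge 23/134 + 14/67 → 51/134
merge 33/134 + 25/67 → 83/134
merge 51/134 + 83/134 → 1
L = 3/67 + 14/67 + 51/134 + 83/134 + 1 = 151/67 ≈ 2.254 bits/symbol.

2.254 bits/symbol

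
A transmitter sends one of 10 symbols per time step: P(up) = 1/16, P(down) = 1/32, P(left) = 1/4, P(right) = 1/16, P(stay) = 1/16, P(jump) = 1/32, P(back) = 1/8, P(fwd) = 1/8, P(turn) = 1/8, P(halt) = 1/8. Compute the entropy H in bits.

Each probability is a power of 1/2, so log₂(1/p) is an integer.
H = Σ p·log₂(1/p) = 1/16·4 + 1/32·5 + 1/4·2 + 1/16·4 + 1/16·4 + 1/32·5 + 1/8·3 + 1/8·3 + 1/8·3 + 1/8·3 = 3.0625 bits.

3.0625 bits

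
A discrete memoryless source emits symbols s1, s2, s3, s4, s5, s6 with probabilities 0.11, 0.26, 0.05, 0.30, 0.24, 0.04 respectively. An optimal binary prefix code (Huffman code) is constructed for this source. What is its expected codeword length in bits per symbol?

Repeatedly combine the two least-probable nodes; the expected code length is the sum of the merged weights.
merge 1/25 + 1/20 → 9/100
merge 9/100 + 11/100 → 1/5
merge 1/5 + 6/25 → 11/25
merge 13/50 + 3/10 → 14/25
merge 11/25 + 14/25 → 1
L = 9/100 + 1/5 + 11/25 + 14/25 + 1 = 229/100 = 2.29 bits/symbol.

2.29 bits/symbol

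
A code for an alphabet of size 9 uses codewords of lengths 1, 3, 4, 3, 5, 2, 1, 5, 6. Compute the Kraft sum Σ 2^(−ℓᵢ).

1.640625

With common denominator 2^6 = 64: Σ 2^(−ℓᵢ) = 32/64 + 8/64 + 4/64 + 8/64 + 2/64 + 16/64 + 32/64 + 2/64 + 1/64 = 105/64 = 1.640625.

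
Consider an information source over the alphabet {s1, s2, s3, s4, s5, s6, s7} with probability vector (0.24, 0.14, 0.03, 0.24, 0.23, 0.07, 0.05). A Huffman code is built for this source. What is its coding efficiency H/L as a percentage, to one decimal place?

99.6%

Entropy H = −Σ p log₂ p ≈ 2.5095 bits.
Huffman merges: 3/100+1/20→2/25; 7/100+2/25→3/20; 7/50+3/20→29/100; 23/100+6/25→47/100; 6/25+29/100→53/100; 47/100+53/100→1. L = 63/25 ≈ 2.5200.
Efficiency = H/L = 2.5095/2.5200 = 99.6%.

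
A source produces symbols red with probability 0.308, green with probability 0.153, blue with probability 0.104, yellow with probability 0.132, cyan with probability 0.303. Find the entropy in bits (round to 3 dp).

2.185 bits

H = −Σ pᵢ log₂ pᵢ.
−0.308·log₂(0.308) = 0.5233
−0.153·log₂(0.153) = 0.4144
−0.104·log₂(0.104) = 0.3396
−0.132·log₂(0.132) = 0.3856
−0.303·log₂(0.303) = 0.5220
Sum ≈ 2.1848 → 2.185 bits.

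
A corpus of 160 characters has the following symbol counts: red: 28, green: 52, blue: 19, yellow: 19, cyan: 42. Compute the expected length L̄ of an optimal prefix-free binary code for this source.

Probabilities are the counts divided by 160.
Repeatedly combine the two least-probable nodes; the expected code length is the sum of the merged weights.
merge 19/160 + 19/160 → 19/80
merge 7/40 + 19/80 → 33/80
merge 21/80 + 13/40 → 47/80
merge 33/80 + 47/80 → 1
L = 19/80 + 33/80 + 47/80 + 1 = 179/80 = 2.2375 bits/symbol.

2.2375 bits/symbol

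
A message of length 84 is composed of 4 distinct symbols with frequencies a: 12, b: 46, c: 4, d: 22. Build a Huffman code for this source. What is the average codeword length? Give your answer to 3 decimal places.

Probabilities are the counts divided by 84.
Repeatedly combine the two least-probable nodes; the expected code length is the sum of the merged weights.
merge 1/21 + 1/7 → 4/21
merge 4/21 + 11/42 → 19/42
merge 19/42 + 23/42 → 1
L = 4/21 + 19/42 + 1 = 23/14 ≈ 1.643 bits/symbol.

1.643 bits/symbol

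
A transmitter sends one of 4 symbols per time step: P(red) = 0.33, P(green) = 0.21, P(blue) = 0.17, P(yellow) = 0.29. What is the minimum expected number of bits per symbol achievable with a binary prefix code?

Repeatedly combine the two least-probable nodes; the expected code length is the sum of the merged weights.
merge 17/100 + 21/100 → 19/50
merge 29/100 + 33/100 → 31/50
merge 19/50 + 31/50 → 1
L = 19/50 + 31/50 + 1 = 2 bits/symbol.

2 bits/symbol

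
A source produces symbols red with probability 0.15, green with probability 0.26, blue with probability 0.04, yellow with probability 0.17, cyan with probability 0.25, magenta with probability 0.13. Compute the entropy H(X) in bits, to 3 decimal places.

H = −Σ pᵢ log₂ pᵢ.
−0.15·log₂(0.15) = 0.4105
−0.26·log₂(0.26) = 0.5053
−0.04·log₂(0.04) = 0.1858
−0.17·log₂(0.17) = 0.4346
−0.25·log₂(0.25) = 0.5000
−0.13·log₂(0.13) = 0.3826
Sum ≈ 2.4188 → 2.419 bits.

2.419 bits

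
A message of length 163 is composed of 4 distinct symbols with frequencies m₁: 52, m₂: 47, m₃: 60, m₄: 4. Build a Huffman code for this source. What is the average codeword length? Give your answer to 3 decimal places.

1.945 bits/symbol

Probabilities are the counts divided by 163.
Repeatedly combine the two least-probable nodes; the expected code length is the sum of the merged weights.
merge 4/163 + 47/163 → 51/163
merge 51/163 + 52/163 → 103/163
merge 60/163 + 103/163 → 1
L = 51/163 + 103/163 + 1 = 317/163 ≈ 1.945 bits/symbol.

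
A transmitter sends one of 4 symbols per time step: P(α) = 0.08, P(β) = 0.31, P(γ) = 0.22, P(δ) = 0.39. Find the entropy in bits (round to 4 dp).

H = −Σ pᵢ log₂ pᵢ.
−0.08·log₂(0.08) = 0.2915
−0.31·log₂(0.31) = 0.5238
−0.22·log₂(0.22) = 0.4806
−0.39·log₂(0.39) = 0.5298
Sum ≈ 1.8257 → 1.8257 bits.

1.8257 bits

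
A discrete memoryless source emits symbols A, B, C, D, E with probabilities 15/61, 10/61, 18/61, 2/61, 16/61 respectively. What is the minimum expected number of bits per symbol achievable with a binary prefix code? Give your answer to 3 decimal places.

Repeatedly combine the two least-probable nodes; the expected code length is the sum of the merged weights.
merge 2/61 + 10/61 → 12/61
merge 12/61 + 15/61 → 27/61
merge 16/61 + 18/61 → 34/61
merge 27/61 + 34/61 → 1
L = 12/61 + 27/61 + 34/61 + 1 = 134/61 ≈ 2.197 bits/symbol.

2.197 bits/symbol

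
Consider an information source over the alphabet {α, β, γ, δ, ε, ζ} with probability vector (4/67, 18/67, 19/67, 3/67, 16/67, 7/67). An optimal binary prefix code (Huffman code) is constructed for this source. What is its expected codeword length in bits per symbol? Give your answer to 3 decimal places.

Repeatedly combine the two least-probable nodes; the expected code length is the sum of the merged weights.
merge 3/67 + 4/67 → 7/67
merge 7/67 + 7/67 → 14/67
merge 14/67 + 16/67 → 30/67
merge 18/67 + 19/67 → 37/67
merge 30/67 + 37/67 → 1
L = 7/67 + 14/67 + 30/67 + 37/67 + 1 = 155/67 ≈ 2.313 bits/symbol.

2.313 bits/symbol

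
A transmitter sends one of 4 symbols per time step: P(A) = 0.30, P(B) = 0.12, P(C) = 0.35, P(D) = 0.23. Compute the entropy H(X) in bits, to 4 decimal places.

1.9059 bits

H = −Σ pᵢ log₂ pᵢ.
−0.30·log₂(0.30) = 0.5211
−0.12·log₂(0.12) = 0.3671
−0.35·log₂(0.35) = 0.5301
−0.23·log₂(0.23) = 0.4877
Sum ≈ 1.9059 → 1.9059 bits.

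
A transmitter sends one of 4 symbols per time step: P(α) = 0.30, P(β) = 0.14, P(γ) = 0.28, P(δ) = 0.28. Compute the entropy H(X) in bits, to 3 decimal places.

1.947 bits

H = −Σ pᵢ log₂ pᵢ.
−0.30·log₂(0.30) = 0.5211
−0.14·log₂(0.14) = 0.3971
−0.28·log₂(0.28) = 0.5142
−0.28·log₂(0.28) = 0.5142
Sum ≈ 1.9466 → 1.947 bits.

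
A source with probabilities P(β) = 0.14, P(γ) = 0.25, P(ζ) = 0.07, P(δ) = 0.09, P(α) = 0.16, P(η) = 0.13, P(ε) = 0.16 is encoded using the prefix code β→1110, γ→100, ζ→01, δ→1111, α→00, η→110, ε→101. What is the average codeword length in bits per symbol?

3 bits/symbol

L̄ = Σ pᵢ·ℓᵢ = 0.14·4 + 0.25·3 + 0.07·2 + 0.09·4 + 0.16·2 + 0.13·3 + 0.16·3 = 3 bits/symbol.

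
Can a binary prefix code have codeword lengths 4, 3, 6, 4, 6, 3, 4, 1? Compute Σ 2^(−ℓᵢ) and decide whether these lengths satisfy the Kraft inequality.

With common denominator 2^6 = 64: Σ 2^(−ℓᵢ) = 4/64 + 8/64 + 1/64 + 4/64 + 1/64 + 8/64 + 4/64 + 32/64 = 62/64 = 0.96875.
Kraft's inequality requires Σ ≤ 1; here Σ = 0.96875 ≤ 1, so such a prefix code exists.

0.96875; yes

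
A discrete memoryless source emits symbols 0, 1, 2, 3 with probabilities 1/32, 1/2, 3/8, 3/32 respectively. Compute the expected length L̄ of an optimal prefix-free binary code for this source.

1.625 bits/symbol

Repeatedly combine the two least-probable nodes; the expected code length is the sum of the merged weights.
merge 1/32 + 3/32 → 1/8
merge 1/8 + 3/8 → 1/2
merge 1/2 + 1/2 → 1
L = 1/8 + 1/2 + 1 = 13/8 = 1.625 bits/symbol.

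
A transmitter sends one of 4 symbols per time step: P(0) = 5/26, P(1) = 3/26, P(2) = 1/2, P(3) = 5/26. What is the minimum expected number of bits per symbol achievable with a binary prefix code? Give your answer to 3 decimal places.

1.808 bits/symbol

Repeatedly combine the two least-probable nodes; the expected code length is the sum of the merged weights.
merge 3/26 + 5/26 → 4/13
merge 5/26 + 4/13 → 1/2
merge 1/2 + 1/2 → 1
L = 4/13 + 1/2 + 1 = 47/26 ≈ 1.808 bits/symbol.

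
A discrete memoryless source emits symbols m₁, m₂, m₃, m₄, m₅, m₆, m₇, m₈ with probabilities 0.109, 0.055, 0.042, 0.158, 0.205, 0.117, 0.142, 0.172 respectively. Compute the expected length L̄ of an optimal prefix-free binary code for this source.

2.892 bits/symbol

Repeatedly combine the two least-probable nodes; the expected code length is the sum of the merged weights.
merge 21/500 + 11/200 → 97/1000
merge 97/1000 + 109/1000 → 103/500
merge 117/1000 + 71/500 → 259/1000
merge 79/500 + 43/250 → 33/100
merge 41/200 + 103/500 → 411/1000
merge 259/1000 + 33/100 → 589/1000
merge 411/1000 + 589/1000 → 1
L = 97/1000 + 103/500 + 259/1000 + 33/100 + 411/1000 + 589/1000 + 1 = 723/250 = 2.892 bits/symbol.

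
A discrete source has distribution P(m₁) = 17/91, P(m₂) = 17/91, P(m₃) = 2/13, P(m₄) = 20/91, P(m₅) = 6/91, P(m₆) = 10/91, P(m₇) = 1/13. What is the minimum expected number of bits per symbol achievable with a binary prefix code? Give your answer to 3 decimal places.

Repeatedly combine the two least-probable nodes; the expected code length is the sum of the merged weights.
merge 6/91 + 1/13 → 1/7
merge 10/91 + 1/7 → 23/91
merge 2/13 + 17/91 → 31/91
merge 17/91 + 20/91 → 37/91
merge 23/91 + 31/91 → 54/91
merge 37/91 + 54/91 → 1
L = 1/7 + 23/91 + 31/91 + 37/91 + 54/91 + 1 = 249/91 ≈ 2.736 bits/symbol.

2.736 bits/symbol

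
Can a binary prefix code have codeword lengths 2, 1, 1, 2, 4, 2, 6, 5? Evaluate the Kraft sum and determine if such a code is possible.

With common denominator 2^6 = 64: Σ 2^(−ℓᵢ) = 16/64 + 32/64 + 32/64 + 16/64 + 4/64 + 16/64 + 1/64 + 2/64 = 119/64 = 1.859375.
Kraft's inequality requires Σ ≤ 1; here Σ = 1.859375 > 1, so no such prefix code exists.

1.859375; no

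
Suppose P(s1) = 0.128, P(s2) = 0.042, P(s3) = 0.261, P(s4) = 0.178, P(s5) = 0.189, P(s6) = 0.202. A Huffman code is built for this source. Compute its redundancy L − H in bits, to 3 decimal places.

0.077 bits

Entropy H = −Σ p log₂ p ≈ 2.4411 bits.
Huffman merges: 21/500+16/125→17/100; 17/100+89/500→87/250; 189/1000+101/500→391/1000; 261/1000+87/250→609/1000; 391/1000+609/1000→1. L = 1259/500 ≈ 2.5180.
L − H = 2.5180 − 2.4411 = 0.077 bits.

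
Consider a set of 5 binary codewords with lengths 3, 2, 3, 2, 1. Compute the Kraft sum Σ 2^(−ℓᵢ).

1.25

With common denominator 2^3 = 8: Σ 2^(−ℓᵢ) = 1/8 + 2/8 + 1/8 + 2/8 + 4/8 = 10/8 = 1.25.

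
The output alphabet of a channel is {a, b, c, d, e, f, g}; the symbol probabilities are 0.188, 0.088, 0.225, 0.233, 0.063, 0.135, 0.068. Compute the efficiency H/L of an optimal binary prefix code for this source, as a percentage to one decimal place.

98.8%

Entropy H = −Σ p log₂ p ≈ 2.6407 bits.
Huffman merges: 63/1000+17/250→131/1000; 11/125+131/1000→219/1000; 27/200+47/250→323/1000; 219/1000+9/40→111/250; 233/1000+323/1000→139/250; 111/250+139/250→1. L = 2673/1000 ≈ 2.6730.
Efficiency = H/L = 2.6407/2.6730 = 98.8%.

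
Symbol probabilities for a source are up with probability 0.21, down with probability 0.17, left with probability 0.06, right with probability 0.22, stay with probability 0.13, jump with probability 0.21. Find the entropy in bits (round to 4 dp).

H = −Σ pᵢ log₂ pᵢ.
−0.21·log₂(0.21) = 0.4728
−0.17·log₂(0.17) = 0.4346
−0.06·log₂(0.06) = 0.2435
−0.22·log₂(0.22) = 0.4806
−0.13·log₂(0.13) = 0.3826
−0.21·log₂(0.21) = 0.4728
Sum ≈ 2.4870 → 2.4870 bits.

2.4870 bits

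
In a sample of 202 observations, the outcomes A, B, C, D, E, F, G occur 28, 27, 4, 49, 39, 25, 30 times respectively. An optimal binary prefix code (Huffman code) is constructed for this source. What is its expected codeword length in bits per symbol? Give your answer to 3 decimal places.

Probabilities are the counts divided by 202.
Repeatedly combine the two least-probable nodes; the expected code length is the sum of the merged weights.
merge 2/101 + 25/202 → 29/202
merge 27/202 + 14/101 → 55/202
merge 29/202 + 15/101 → 59/202
merge 39/202 + 49/202 → 44/101
merge 55/202 + 59/202 → 57/101
merge 44/101 + 57/101 → 1
L = 29/202 + 55/202 + 59/202 + 44/101 + 57/101 + 1 = 547/202 ≈ 2.708 bits/symbol.

2.708 bits/symbol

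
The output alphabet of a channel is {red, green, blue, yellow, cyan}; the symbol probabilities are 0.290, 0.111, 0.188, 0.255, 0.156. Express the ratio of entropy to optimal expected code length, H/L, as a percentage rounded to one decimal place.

99.0%

Entropy H = −Σ p log₂ p ≈ 2.2441 bits.
Huffman merges: 111/1000+39/250→267/1000; 47/250+51/200→443/1000; 267/1000+29/100→557/1000; 443/1000+557/1000→1. L = 2267/1000 ≈ 2.2670.
Efficiency = H/L = 2.2441/2.2670 = 99.0%.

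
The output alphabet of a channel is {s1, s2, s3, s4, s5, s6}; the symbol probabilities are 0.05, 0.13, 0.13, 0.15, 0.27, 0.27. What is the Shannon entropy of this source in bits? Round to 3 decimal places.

2.412 bits

H = −Σ pᵢ log₂ pᵢ.
−0.05·log₂(0.05) = 0.2161
−0.13·log₂(0.13) = 0.3826
−0.13·log₂(0.13) = 0.3826
−0.15·log₂(0.15) = 0.4105
−0.27·log₂(0.27) = 0.5100
−0.27·log₂(0.27) = 0.5100
Sum ≈ 2.4120 → 2.412 bits.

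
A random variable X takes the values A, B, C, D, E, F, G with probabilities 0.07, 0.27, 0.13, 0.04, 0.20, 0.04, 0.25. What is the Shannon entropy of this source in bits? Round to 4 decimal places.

H = −Σ pᵢ log₂ pᵢ.
−0.07·log₂(0.07) = 0.2686
−0.27·log₂(0.27) = 0.5100
−0.13·log₂(0.13) = 0.3826
−0.04·log₂(0.04) = 0.1858
−0.20·log₂(0.20) = 0.4644
−0.04·log₂(0.04) = 0.1858
−0.25·log₂(0.25) = 0.5000
Sum ≈ 2.4971 → 2.4971 bits.

2.4971 bits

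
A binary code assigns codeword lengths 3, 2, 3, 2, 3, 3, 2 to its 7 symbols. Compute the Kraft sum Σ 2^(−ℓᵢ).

With common denominator 2^3 = 8: Σ 2^(−ℓᵢ) = 1/8 + 2/8 + 1/8 + 2/8 + 1/8 + 1/8 + 2/8 = 10/8 = 1.25.

1.25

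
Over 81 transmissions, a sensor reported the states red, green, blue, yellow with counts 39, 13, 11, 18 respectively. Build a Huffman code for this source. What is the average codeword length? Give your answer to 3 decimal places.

Probabilities are the counts divided by 81.
Repeatedly combine the two least-probable nodes; the expected code length is the sum of the merged weights.
merge 11/81 + 13/81 → 8/27
merge 2/9 + 8/27 → 14/27
merge 13/27 + 14/27 → 1
L = 8/27 + 14/27 + 1 = 49/27 ≈ 1.815 bits/symbol.

1.815 bits/symbol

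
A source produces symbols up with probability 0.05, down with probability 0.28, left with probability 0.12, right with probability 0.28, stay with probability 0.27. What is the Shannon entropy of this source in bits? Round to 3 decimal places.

2.122 bits

H = −Σ pᵢ log₂ pᵢ.
−0.05·log₂(0.05) = 0.2161
−0.28·log₂(0.28) = 0.5142
−0.12·log₂(0.12) = 0.3671
−0.28·log₂(0.28) = 0.5142
−0.27·log₂(0.27) = 0.5100
Sum ≈ 2.1216 → 2.122 bits.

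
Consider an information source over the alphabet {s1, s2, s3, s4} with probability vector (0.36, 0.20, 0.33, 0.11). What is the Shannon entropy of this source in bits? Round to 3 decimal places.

1.873 bits

H = −Σ pᵢ log₂ pᵢ.
−0.36·log₂(0.36) = 0.5306
−0.20·log₂(0.20) = 0.4644
−0.33·log₂(0.33) = 0.5278
−0.11·log₂(0.11) = 0.3503
Sum ≈ 1.8731 → 1.873 bits.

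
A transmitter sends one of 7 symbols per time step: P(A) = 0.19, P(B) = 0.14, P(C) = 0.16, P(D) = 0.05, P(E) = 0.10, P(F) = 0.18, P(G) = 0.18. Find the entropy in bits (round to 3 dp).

H = −Σ pᵢ log₂ pᵢ.
−0.19·log₂(0.19) = 0.4552
−0.14·log₂(0.14) = 0.3971
−0.16·log₂(0.16) = 0.4230
−0.05·log₂(0.05) = 0.2161
−0.10·log₂(0.10) = 0.3322
−0.18·log₂(0.18) = 0.4453
−0.18·log₂(0.18) = 0.4453
Sum ≈ 2.7143 → 2.714 bits.

2.714 bits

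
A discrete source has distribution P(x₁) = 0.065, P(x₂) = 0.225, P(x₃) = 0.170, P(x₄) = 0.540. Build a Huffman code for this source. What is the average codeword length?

Repeatedly combine the two least-probable nodes; the expected code length is the sum of the merged weights.
merge 13/200 + 17/100 → 47/200
merge 9/40 + 47/200 → 23/50
merge 23/50 + 27/50 → 1
L = 47/200 + 23/50 + 1 = 339/200 = 1.695 bits/symbol.

1.695 bits/symbol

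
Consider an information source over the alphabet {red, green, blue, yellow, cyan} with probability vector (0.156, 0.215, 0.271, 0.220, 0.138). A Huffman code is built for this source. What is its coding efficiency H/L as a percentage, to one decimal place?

99.4%

Entropy H = −Σ p log₂ p ≈ 2.2803 bits.
Huffman merges: 69/500+39/250→147/500; 43/200+11/50→87/200; 271/1000+147/500→113/200; 87/200+113/200→1. L = 1147/500 ≈ 2.2940.
Efficiency = H/L = 2.2803/2.2940 = 99.4%.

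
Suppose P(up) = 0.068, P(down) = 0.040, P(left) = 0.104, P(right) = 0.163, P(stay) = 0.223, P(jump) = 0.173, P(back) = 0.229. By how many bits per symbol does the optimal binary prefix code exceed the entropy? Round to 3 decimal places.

Entropy H = −Σ p log₂ p ≈ 2.6233 bits.
Huffman merges: 1/25+17/250→27/250; 13/125+27/250→53/250; 163/1000+173/1000→42/125; 53/250+223/1000→87/200; 229/1000+42/125→113/200; 87/200+113/200→1. L = 332/125 ≈ 2.6560.
L − H = 2.6560 − 2.6233 = 0.033 bits.

0.033 bits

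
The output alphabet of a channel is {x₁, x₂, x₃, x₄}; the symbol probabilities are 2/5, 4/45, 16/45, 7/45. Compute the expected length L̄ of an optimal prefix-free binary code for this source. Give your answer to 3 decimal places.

1.844 bits/symbol

Repeatedly combine the two least-probable nodes; the expected code length is the sum of the merged weights.
merge 4/45 + 7/45 → 11/45
merge 11/45 + 16/45 → 3/5
merge 2/5 + 3/5 → 1
L = 11/45 + 3/5 + 1 = 83/45 ≈ 1.844 bits/symbol.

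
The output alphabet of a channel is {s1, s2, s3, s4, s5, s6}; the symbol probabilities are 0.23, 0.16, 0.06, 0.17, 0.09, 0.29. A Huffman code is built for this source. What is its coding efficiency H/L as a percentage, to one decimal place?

Entropy H = −Σ p log₂ p ≈ 2.4194 bits.
Huffman merges: 3/50+9/100→3/20; 3/20+4/25→31/100; 17/100+23/100→2/5; 29/100+31/100→3/5; 2/5+3/5→1. L = 123/50 ≈ 2.4600.
Efficiency = H/L = 2.4194/2.4600 = 98.3%.

98.3%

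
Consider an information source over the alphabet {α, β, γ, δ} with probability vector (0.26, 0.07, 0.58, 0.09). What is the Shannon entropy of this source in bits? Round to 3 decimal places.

H = −Σ pᵢ log₂ pᵢ.
−0.26·log₂(0.26) = 0.5053
−0.07·log₂(0.07) = 0.2686
−0.58·log₂(0.58) = 0.4558
−0.09·log₂(0.09) = 0.3127
Sum ≈ 1.5423 → 1.542 bits.

1.542 bits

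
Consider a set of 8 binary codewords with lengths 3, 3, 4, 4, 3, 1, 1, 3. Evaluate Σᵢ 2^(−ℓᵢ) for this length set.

With common denominator 2^4 = 16: Σ 2^(−ℓᵢ) = 2/16 + 2/16 + 1/16 + 1/16 + 2/16 + 8/16 + 8/16 + 2/16 = 26/16 = 1.625.

1.625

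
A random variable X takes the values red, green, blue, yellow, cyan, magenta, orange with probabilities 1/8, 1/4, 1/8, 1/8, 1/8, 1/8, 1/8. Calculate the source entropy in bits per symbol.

Each probability is a power of 1/2, so log₂(1/p) is an integer.
H = Σ p·log₂(1/p) = 1/8·3 + 1/4·2 + 1/8·3 + 1/8·3 + 1/8·3 + 1/8·3 + 1/8·3 = 2.75 bits.

2.75 bits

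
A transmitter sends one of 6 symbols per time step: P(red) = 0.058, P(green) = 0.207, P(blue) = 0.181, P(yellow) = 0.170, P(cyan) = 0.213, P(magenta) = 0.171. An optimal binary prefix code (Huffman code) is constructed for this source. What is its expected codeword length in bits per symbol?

2.58 bits/symbol

Repeatedly combine the two least-probable nodes; the expected code length is the sum of the merged weights.
merge 29/500 + 17/100 → 57/250
merge 171/1000 + 181/1000 → 44/125
merge 207/1000 + 213/1000 → 21/50
merge 57/250 + 44/125 → 29/50
merge 21/50 + 29/50 → 1
L = 57/250 + 44/125 + 21/50 + 29/50 + 1 = 129/50 = 2.58 bits/symbol.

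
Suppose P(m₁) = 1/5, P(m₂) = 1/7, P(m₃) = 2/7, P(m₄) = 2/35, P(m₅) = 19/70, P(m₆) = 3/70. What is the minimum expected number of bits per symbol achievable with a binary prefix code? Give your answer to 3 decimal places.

Repeatedly combine the two least-probable nodes; the expected code length is the sum of the merged weights.
merge 3/70 + 2/35 → 1/10
merge 1/10 + 1/7 → 17/70
merge 1/5 + 17/70 → 31/70
merge 19/70 + 2/7 → 39/70
merge 31/70 + 39/70 → 1
L = 1/10 + 17/70 + 31/70 + 39/70 + 1 = 82/35 ≈ 2.343 bits/symbol.

2.343 bits/symbol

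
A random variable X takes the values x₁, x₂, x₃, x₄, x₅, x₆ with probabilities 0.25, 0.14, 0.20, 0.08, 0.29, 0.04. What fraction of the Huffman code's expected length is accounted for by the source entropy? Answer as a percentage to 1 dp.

99.0%

Entropy H = −Σ p log₂ p ≈ 2.3567 bits.
Huffman merges: 1/25+2/25→3/25; 3/25+7/50→13/50; 1/5+1/4→9/20; 13/50+29/100→11/20; 9/20+11/20→1. L = 119/50 ≈ 2.3800.
Efficiency = H/L = 2.3567/2.3800 = 99.0%.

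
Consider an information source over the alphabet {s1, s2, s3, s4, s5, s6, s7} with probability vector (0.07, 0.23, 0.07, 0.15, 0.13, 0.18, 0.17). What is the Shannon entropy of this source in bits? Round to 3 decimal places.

2.698 bits

H = −Σ pᵢ log₂ pᵢ.
−0.07·log₂(0.07) = 0.2686
−0.23·log₂(0.23) = 0.4877
−0.07·log₂(0.07) = 0.2686
−0.15·log₂(0.15) = 0.4105
−0.13·log₂(0.13) = 0.3826
−0.18·log₂(0.18) = 0.4453
−0.17·log₂(0.17) = 0.4346
Sum ≈ 2.6979 → 2.698 bits.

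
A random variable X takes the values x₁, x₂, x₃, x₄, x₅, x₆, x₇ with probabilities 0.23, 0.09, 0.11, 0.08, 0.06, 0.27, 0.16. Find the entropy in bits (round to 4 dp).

H = −Σ pᵢ log₂ pᵢ.
−0.23·log₂(0.23) = 0.4877
−0.09·log₂(0.09) = 0.3127
−0.11·log₂(0.11) = 0.3503
−0.08·log₂(0.08) = 0.2915
−0.06·log₂(0.06) = 0.2435
−0.27·log₂(0.27) = 0.5100
−0.16·log₂(0.16) = 0.4230
Sum ≈ 2.6187 → 2.6187 bits.

2.6187 bits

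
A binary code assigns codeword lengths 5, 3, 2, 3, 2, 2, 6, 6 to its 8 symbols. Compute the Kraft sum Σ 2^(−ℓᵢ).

With common denominator 2^6 = 64: Σ 2^(−ℓᵢ) = 2/64 + 8/64 + 16/64 + 8/64 + 16/64 + 16/64 + 1/64 + 1/64 = 68/64 = 1.0625.

1.0625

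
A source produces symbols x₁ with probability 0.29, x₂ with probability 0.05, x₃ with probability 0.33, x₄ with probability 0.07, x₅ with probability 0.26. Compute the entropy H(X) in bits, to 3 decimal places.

H = −Σ pᵢ log₂ pᵢ.
−0.29·log₂(0.29) = 0.5179
−0.05·log₂(0.05) = 0.2161
−0.33·log₂(0.33) = 0.5278
−0.07·log₂(0.07) = 0.2686
−0.26·log₂(0.26) = 0.5053
Sum ≈ 2.0357 → 2.036 bits.

2.036 bits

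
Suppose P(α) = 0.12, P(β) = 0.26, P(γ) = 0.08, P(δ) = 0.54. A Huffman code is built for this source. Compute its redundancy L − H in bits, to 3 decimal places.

Entropy H = −Σ p log₂ p ≈ 1.6439 bits.
Huffman merges: 2/25+3/25→1/5; 1/5+13/50→23/50; 23/50+27/50→1. L = 83/50 ≈ 1.6600.
L − H = 1.6600 − 1.6439 = 0.016 bits.

0.016 bits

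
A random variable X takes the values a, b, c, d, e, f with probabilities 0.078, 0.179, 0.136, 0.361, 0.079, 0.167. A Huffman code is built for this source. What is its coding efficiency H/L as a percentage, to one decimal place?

Entropy H = −Σ p log₂ p ≈ 2.3739 bits.
Huffman merges: 39/500+79/1000→157/1000; 17/125+157/1000→293/1000; 167/1000+179/1000→173/500; 293/1000+173/500→639/1000; 361/1000+639/1000→1. L = 487/200 ≈ 2.4350.
Efficiency = H/L = 2.3739/2.4350 = 97.5%.

97.5%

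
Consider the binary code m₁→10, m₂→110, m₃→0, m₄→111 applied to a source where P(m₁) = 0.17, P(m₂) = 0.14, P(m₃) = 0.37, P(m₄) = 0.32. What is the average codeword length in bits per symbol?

2.09 bits/symbol

L̄ = Σ pᵢ·ℓᵢ = 0.17·2 + 0.14·3 + 0.37·1 + 0.32·3 = 2.09 bits/symbol.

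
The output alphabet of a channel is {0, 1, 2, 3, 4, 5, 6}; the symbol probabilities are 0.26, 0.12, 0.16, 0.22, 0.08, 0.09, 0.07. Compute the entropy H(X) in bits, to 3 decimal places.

H = −Σ pᵢ log₂ pᵢ.
−0.26·log₂(0.26) = 0.5053
−0.12·log₂(0.12) = 0.3671
−0.16·log₂(0.16) = 0.4230
−0.22·log₂(0.22) = 0.4806
−0.08·log₂(0.08) = 0.2915
−0.09·log₂(0.09) = 0.3127
−0.07·log₂(0.07) = 0.2686
Sum ≈ 2.6487 → 2.649 bits.

2.649 bits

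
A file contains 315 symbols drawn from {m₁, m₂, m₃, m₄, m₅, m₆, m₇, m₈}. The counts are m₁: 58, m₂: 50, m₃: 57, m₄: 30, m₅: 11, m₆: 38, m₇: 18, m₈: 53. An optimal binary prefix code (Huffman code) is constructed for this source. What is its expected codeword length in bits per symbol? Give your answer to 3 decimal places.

Probabilities are the counts divided by 315.
Repeatedly combine the two least-probable nodes; the expected code length is the sum of the merged weights.
merge 11/315 + 2/35 → 29/315
merge 29/315 + 2/21 → 59/315
merge 38/315 + 10/63 → 88/315
merge 53/315 + 19/105 → 22/63
merge 58/315 + 59/315 → 13/35
merge 88/315 + 22/63 → 22/35
merge 13/35 + 22/35 → 1
L = 29/315 + 59/315 + 88/315 + 22/63 + 13/35 + 22/35 + 1 = 916/315 ≈ 2.908 bits/symbol.

2.908 bits/symbol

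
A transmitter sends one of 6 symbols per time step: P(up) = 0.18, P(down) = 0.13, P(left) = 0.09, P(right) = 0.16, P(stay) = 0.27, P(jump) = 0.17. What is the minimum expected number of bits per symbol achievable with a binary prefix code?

2.55 bits/symbol

Repeatedly combine the two least-probable nodes; the expected code length is the sum of the merged weights.
merge 9/100 + 13/100 → 11/50
merge 4/25 + 17/100 → 33/100
merge 9/50 + 11/50 → 2/5
merge 27/100 + 33/100 → 3/5
merge 2/5 + 3/5 → 1
L = 11/50 + 33/100 + 2/5 + 3/5 + 1 = 51/20 = 2.55 bits/symbol.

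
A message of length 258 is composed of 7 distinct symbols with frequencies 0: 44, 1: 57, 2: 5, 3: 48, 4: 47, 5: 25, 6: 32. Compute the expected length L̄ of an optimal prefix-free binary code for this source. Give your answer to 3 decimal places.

2.709 bits/symbol

Probabilities are the counts divided by 258.
Repeatedly combine the two least-probable nodes; the expected code length is the sum of the merged weights.
merge 5/258 + 25/258 → 5/43
merge 5/43 + 16/129 → 31/129
merge 22/129 + 47/258 → 91/258
merge 8/43 + 19/86 → 35/86
merge 31/129 + 91/258 → 51/86
merge 35/86 + 51/86 → 1
L = 5/43 + 31/129 + 91/258 + 35/86 + 51/86 + 1 = 233/86 ≈ 2.709 bits/symbol.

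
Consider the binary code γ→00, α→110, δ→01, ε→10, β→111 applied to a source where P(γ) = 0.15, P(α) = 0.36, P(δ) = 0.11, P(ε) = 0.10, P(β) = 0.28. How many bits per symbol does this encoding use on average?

2.64 bits/symbol

L̄ = Σ pᵢ·ℓᵢ = 0.15·2 + 0.36·3 + 0.11·2 + 0.10·2 + 0.28·3 = 2.64 bits/symbol.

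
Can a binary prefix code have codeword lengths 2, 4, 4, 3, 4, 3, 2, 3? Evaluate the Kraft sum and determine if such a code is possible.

With common denominator 2^4 = 16: Σ 2^(−ℓᵢ) = 4/16 + 1/16 + 1/16 + 2/16 + 1/16 + 2/16 + 4/16 + 2/16 = 17/16 = 1.0625.
Kraft's inequality requires Σ ≤ 1; here Σ = 1.0625 > 1, so no such prefix code exists.

1.0625; no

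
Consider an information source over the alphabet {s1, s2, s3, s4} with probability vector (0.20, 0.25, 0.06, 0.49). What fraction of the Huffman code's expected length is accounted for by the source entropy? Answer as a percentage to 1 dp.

Entropy H = −Σ p log₂ p ≈ 1.7122 bits.
Huffman merges: 3/50+1/5→13/50; 1/4+13/50→51/100; 49/100+51/100→1. L = 177/100 ≈ 1.7700.
Efficiency = H/L = 1.7122/1.7700 = 96.7%.

96.7%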